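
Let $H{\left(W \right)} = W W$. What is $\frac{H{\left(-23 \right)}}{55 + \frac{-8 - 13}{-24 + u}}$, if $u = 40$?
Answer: $\frac{8464}{859} \approx 9.8533$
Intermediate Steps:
$H{\left(W \right)} = W^{2}$
$\frac{H{\left(-23 \right)}}{55 + \frac{-8 - 13}{-24 + u}} = \frac{\left(-23\right)^{2}}{55 + \frac{-8 - 13}{-24 + 40}} = \frac{1}{55 - \frac{21}{16}} \cdot 529 = \frac{1}{\frac{859}{16}} \cdot 529 = \frac{16}{859} \cdot 529 = \frac{8464}{859}$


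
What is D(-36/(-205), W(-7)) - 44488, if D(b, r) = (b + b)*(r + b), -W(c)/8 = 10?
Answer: -1870786408/42025 ≈ -44516.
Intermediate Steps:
W(c) = -80 (W(c) = -8*10 = -80)
D(b, r) = 2*b*(b + r) (D(b, r) = (2*b)*(b + r) = 2*b*(b + r))
D(-36/(-205), W(-7)) - 44488 = 2*(-36/(-205))*(-36/(-205) - 80) - 44488 = 2*(-36*(-1/205))*(-36*(-1/205) - 80) - 44488 = 2*(36/205)*(36/205 - 80) - 44488 = 2*(36/205)*(-16364/205) - 44488 = -1178208/42025 - 44488 = -1870786408/42025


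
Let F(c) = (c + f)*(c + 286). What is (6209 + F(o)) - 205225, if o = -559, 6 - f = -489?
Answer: -181544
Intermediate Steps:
f = 495 (f = 6 - 1*(-489) = 6 + 489 = 495)
F(c) = (286 + c)*(495 + c) (F(c) = (c + 495)*(c + 286) = (495 + c)*(286 + c) = (286 + c)*(495 + c))
(6209 + F(o)) - 205225 = (6209 + (141570 + (-559)² + 781*(-559))) - 205225 = (6209 + (141570 + 312481 - 436579)) - 205225 = (6209 + 17472) - 205225 = 23681 - 205225 = -181544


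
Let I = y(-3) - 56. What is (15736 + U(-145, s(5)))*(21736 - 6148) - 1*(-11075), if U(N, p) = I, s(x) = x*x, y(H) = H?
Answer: 244384151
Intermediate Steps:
s(x) = x²
I = -59 (I = -3 - 56 = -59)
U(N, p) = -59
(15736 + U(-145, s(5)))*(21736 - 6148) - 1*(-11075) = (15736 - 59)*(21736 - 6148) - 1*(-11075) = 15677*15588 + 11075 = 244373076 + 11075 = 244384151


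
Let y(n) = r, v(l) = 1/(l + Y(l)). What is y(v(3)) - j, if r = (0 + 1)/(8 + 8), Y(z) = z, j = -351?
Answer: 5617/16 ≈ 351.06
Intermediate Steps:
v(l) = 1/(2*l) (v(l) = 1/(l + l) = 1/(2*l))
r = 1/16 ≈ 0.062500
y(n) = 1/16
y(v(3)) - j = 1/16 - 1*(-351) = 1/16 + 351 = 5617/16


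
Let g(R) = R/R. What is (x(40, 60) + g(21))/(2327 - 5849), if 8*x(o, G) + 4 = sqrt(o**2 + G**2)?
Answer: -1/7044 - 5*sqrt(13)/7044 ≈ -0.0027013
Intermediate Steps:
x(o, G) = -1/2 + sqrt(G**2 + o**2)/8 (x(o, G) = -1/2 + sqrt(o**2 + G**2)/8 = -1/2 + sqrt(G**2 + o**2)/8)
g(R) = 1
(x(40, 60) + g(21))/(2327 - 5849) = ((-1/2 + sqrt(60**2 + 40**2)/8) + 1)/(2327 - 5849) = ((-1/2 + sqrt(3600 + 1600)/8) + 1)/(-3522) = ((-1/2 + sqrt(5200)/8) + 1)*(-1/3522) = ((-1/2 + (20*sqrt(13))/8) + 1)*(-1/3522) = ((-1/2 + 5*sqrt(13)/2) + 1)*(-1/3522) = (1/2 + 5*sqrt(13)/2)*(-1/3522) = -1/7044 - 5*sqrt(13)/7044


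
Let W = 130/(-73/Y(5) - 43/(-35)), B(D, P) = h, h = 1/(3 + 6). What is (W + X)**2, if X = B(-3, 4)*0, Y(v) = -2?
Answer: 82810000/6974881 ≈ 11.873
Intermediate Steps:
h = 1/9 ≈ 0.11111
B(D, P) = 1/9
W = 9100/2641 (W = 130/(-73/(-2) - 43/(-35)) = 130/(-73*(-1/2) - 43*(-1/35)) = 130/(73/2 + 43/35) = 130/(2641/70) = 130*(70/2641) = 9100/2641 ≈ 3.4457)
X = 0 (X = (1/9)*0 = 0)
(W + X)**2 = (9100/2641 + 0)**2 = (9100/2641)**2 = 82810000/6974881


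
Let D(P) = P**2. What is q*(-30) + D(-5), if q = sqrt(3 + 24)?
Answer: 25 - 90*sqrt(3) ≈ -130.88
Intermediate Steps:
q = 3*sqrt(3) (q = sqrt(27) = 3*sqrt(3) ≈ 5.1962)
q*(-30) + D(-5) = (3*sqrt(3))*(-30) + (-5)**2 = -90*sqrt(3) + 25 = 25 - 90*sqrt(3)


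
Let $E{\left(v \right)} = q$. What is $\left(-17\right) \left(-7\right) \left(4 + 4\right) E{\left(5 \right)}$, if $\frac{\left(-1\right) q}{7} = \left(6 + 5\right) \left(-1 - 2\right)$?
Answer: $219912$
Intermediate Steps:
$q = 231$ ($q = - 7 \left(6 + 5\right) \left(-1 - 2\right) = - 7 \cdot 11 \left(-3\right) = \left(-7\right) \left(-33\right) = 231$)
$E{\left(v \right)} = 231$
$\left(-17\right) \left(-7\right) \left(4 + 4\right) E{\left(5 \right)} = \left(-17\right) \left(-7\right) \left(4 + 4\right) 231 = 119 \cdot 8 \cdot 231 = 119 \cdot 1848 = 219912$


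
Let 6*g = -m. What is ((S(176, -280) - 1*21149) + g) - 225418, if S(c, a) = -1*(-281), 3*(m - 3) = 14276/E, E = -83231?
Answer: -368976075991/1498158 ≈ -2.4629e+5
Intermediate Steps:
m = 734803/249693 (m = 3 + (14276/(-83231))/3 = 3 + (14276*(-1/83231))/3 = 3 + (⅓)*(-14276/83231) = 3 - 14276/249693 = 734803/249693 ≈ 2.9428)
S(c, a) = 281
g = -734803/1498158 (g = (-1*734803/249693)/6 = (⅙)*(-734803/249693) = -734803/1498158 ≈ -0.49047)
((S(176, -280) - 1*21149) + g) - 225418 = ((281 - 1*21149) - 734803/1498158) - 225418 = ((281 - 21149) - 734803/1498158) - 225418 = (-20868 - 734803/1498158) - 225418 = -31264295947/1498158 - 225418 = -368976075991/1498158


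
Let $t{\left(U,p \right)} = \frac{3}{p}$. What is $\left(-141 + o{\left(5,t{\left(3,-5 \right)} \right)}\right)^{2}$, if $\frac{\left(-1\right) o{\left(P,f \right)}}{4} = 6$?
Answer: $27225$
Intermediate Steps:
$o{\left(P,f \right)} = -24$ ($o{\left(P,f \right)} = \left(-4\right) 6 = -24$)
$\left(-141 + o{\left(5,t{\left(3,-5 \right)} \right)}\right)^{2} = \left(-141 - 24\right)^{2} = \left(-165\right)^{2} = 27225$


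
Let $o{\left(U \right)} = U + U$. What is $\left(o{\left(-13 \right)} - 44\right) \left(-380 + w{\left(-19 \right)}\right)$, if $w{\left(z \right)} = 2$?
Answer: $26460$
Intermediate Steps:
$o{\left(U \right)} = 2 U$
$\left(o{\left(-13 \right)} - 44\right) \left(-380 + w{\left(-19 \right)}\right) = \left(2 \left(-13\right) - 44\right) \left(-380 + 2\right) = \left(-26 - 44\right) \left(-378\right) = \left(-70\right) \left(-378\right) = 26460$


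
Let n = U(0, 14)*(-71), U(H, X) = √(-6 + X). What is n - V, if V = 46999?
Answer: -46999 - 142*√2 ≈ -47200.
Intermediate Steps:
n = -142*√2 (n = √(-6 + 14)*(-71) = √8*(-71) = (2*√2)*(-71) = -142*√2 ≈ -200.82)
n - V = -142*√2 - 1*46999 = -142*√2 - 46999 = -46999 - 142*√2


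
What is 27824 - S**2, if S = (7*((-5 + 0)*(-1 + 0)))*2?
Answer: 22924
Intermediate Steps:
S = 70 (S = (7*(-5*(-1)))*2 = (7*5)*2 = 35*2 = 70)
27824 - S**2 = 27824 - 1*70**2 = 27824 - 1*4900 = 27824 - 4900 = 22924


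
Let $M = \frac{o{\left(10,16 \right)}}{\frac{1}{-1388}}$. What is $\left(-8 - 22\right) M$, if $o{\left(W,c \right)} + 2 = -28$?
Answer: $-1249200$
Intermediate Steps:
$o{\left(W,c \right)} = -30$ ($o{\left(W,c \right)} = -2 - 28 = -30$)
$M = 41640$ ($M = - \frac{30}{\frac{1}{-1388}} = - \frac{30}{- \frac{1}{1388}} = \left(-30\right) \left(-1388\right) = 41640$)
$\left(-8 - 22\right) M = \left(-8 - 22\right) 41640 = \left(-30\right) 41640 = -1249200$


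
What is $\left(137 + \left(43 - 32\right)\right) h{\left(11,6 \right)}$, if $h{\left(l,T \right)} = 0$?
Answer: $0$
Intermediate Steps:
$\left(137 + \left(43 - 32\right)\right) h{\left(11,6 \right)} = \left(137 + \left(43 - 32\right)\right) 0 = \left(137 + 11\right) 0 = 148 \cdot 0 = 0$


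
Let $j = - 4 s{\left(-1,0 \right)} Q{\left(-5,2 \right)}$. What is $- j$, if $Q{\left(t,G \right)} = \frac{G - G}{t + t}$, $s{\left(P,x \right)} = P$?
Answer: $0$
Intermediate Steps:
$Q{\left(t,G \right)} = 0$ ($Q{\left(t,G \right)} = \frac{0}{2 t} = 0 \frac{1}{2 t} = 0$)
$j = 0$ ($j = \left(-4\right) \left(-1\right) 0 = 4 \cdot 0 = 0$)
$- j = \left(-1\right) 0 = 0$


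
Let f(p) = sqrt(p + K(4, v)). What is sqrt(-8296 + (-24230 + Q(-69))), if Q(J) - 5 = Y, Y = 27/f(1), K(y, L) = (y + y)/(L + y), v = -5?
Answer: sqrt(-1593529 - 189*I*sqrt(7))/7 ≈ 0.028295 - 180.34*I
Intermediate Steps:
K(y, L) = 2*y/(L + y) (K(y, L) = (2*y)/(L + y) = 2*y/(L + y))
f(p) = sqrt(-8 + p) (f(p) = sqrt(p + 2*4/(-5 + 4)) = sqrt(p + 2*4/(-1)) = sqrt(p + 2*4*(-1)) = sqrt(p - 8) = sqrt(-8 + p))
Y = -27*I*sqrt(7)/7 (Y = 27/(sqrt(-8 + 1)) = 27/(sqrt(-7)) = 27/((I*sqrt(7))) = 27*(-I*sqrt(7)/7) = -27*I*sqrt(7)/7 ≈ -10.205*I)
Q(J) = 5 - 27*I*sqrt(7)/7
sqrt(-8296 + (-24230 + Q(-69))) = sqrt(-8296 + (-24230 + (5 - 27*I*sqrt(7)/7))) = sqrt(-8296 + (-24225 - 27*I*sqrt(7)/7)) = sqrt(-32521 - 27*I*sqrt(7)/7)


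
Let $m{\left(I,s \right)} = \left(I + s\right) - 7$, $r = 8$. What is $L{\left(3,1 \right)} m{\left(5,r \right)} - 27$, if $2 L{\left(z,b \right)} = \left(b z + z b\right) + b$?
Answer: $-6$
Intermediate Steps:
$L{\left(z,b \right)} = \frac{b}{2} + b z$ ($L{\left(z,b \right)} = \frac{\left(b z + z b\right) + b}{2} = \frac{\left(b z + b z\right) + b}{2} = \frac{2 b z + b}{2} = \frac{b + 2 b z}{2} = \frac{b}{2} + b z$)
$m{\left(I,s \right)} = -7 + I + s$
$L{\left(3,1 \right)} m{\left(5,r \right)} - 27 = 1 \left(\frac{1}{2} + 3\right) \left(-7 + 5 + 8\right) - 27 = 1 \cdot \frac{7}{2} \cdot 6 - 27 = \frac{7}{2} \cdot 6 - 27 = 21 - 27 = -6$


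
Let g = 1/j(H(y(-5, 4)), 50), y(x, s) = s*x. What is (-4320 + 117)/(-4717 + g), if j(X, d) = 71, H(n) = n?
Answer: 298413/334906 ≈ 0.89104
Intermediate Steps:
g = 1/71 ≈ 0.014085
(-4320 + 117)/(-4717 + g) = (-4320 + 117)/(-4717 + 1/71) = -4203/(-334906/71) = -4203*(-71/334906) = 298413/334906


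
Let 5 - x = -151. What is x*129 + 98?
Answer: 20222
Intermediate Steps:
x = 156 (x = 5 - 1*(-151) = 5 + 151 = 156)
x*129 + 98 = 156*129 + 98 = 20124 + 98 = 20222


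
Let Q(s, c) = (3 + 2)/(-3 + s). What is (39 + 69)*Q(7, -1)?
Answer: 135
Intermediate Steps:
Q(s, c) = 5/(-3 + s)
(39 + 69)*Q(7, -1) = (39 + 69)*(5/(-3 + 7)) = 108*(5/4) = 135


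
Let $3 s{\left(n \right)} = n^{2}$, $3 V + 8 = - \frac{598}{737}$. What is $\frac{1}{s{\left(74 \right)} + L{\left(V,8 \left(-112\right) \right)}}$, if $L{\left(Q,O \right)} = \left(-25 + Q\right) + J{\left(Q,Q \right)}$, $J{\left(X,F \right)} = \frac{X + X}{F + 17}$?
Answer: $\frac{1347973}{2422278481} \approx 0.00055649$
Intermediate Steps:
$J{\left(X,F \right)} = \frac{2 X}{17 + F}$
$V = - \frac{6494}{2211}$ ($V = - \frac{8}{3} + \frac{\left(-598\right) \frac{1}{737}}{3} = - \frac{8}{3} + \frac{1}{3} \left(- \frac{598}{737}\right) = - \frac{8}{3} - \frac{598}{2211} = - \frac{6494}{2211} \approx -2.9371$)
$s{\left(n \right)} = \frac{n^{2}}{3}$
$L{\left(Q,O \right)} = -25 + Q + \frac{2 Q}{17 + Q}$ ($L{\left(Q,O \right)} = \left(-25 + Q\right) + \frac{2 Q}{17 + Q} = -25 + Q + \frac{2 Q}{17 + Q}$)
$\frac{1}{s{\left(74 \right)} + L{\left(V,8 \left(-112\right) \right)}} = \frac{1}{\frac{74^{2}}{3} + \frac{-425 + \left(- \frac{6494}{2211}\right)^{2} - - \frac{12988}{737}}{17 - \frac{6494}{2211}}} = \frac{1}{\frac{1}{3} \cdot 5476 + \frac{-425 + \frac{42172036}{4888521} + \frac{12988}{737}}{\frac{31093}{2211}}} = \frac{1}{\frac{5476}{3} + \frac{2211}{31093} \left(- \frac{1949299985}{4888521}\right)} = \frac{1}{\frac{5476}{3} - \frac{114664705}{4043919}} = \frac{1}{\frac{2422278481}{1347973}} = \frac{1347973}{2422278481}$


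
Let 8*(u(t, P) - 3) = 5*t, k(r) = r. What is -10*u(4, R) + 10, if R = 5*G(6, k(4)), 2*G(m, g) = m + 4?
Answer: -45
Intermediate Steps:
G(m, g) = 2 + m/2 (G(m, g) = (m + 4)/2 = (4 + m)/2 = 2 + m/2)
R = 25 (R = 5*(2 + (½)*6) = 5*(2 + 3) = 5*5 = 25)
u(t, P) = 3 + 5*t/8 (u(t, P) = 3 + (5*t)/8 = 3 + 5*t/8)
-10*u(4, R) + 10 = -10*(3 + (5/8)*4) + 10 = -10*(3 + 5/2) + 10 = -10*11/2 + 10 = -55 + 10 = -45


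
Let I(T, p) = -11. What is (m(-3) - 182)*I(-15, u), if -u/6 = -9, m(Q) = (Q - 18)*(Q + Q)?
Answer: 616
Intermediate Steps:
m(Q) = 2*Q*(-18 + Q) (m(Q) = (-18 + Q)*(2*Q) = 2*Q*(-18 + Q))
u = 54 (u = -6*(-9) = 54)
(m(-3) - 182)*I(-15, u) = (2*(-3)*(-18 - 3) - 182)*(-11) = (2*(-3)*(-21) - 182)*(-11) = (126 - 182)*(-11) = -56*(-11) = 616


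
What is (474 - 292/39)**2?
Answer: 331021636/1521 ≈ 2.1763e+5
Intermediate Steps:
(474 - 292/39)**2 = (18194/39)**2 = 331021636/1521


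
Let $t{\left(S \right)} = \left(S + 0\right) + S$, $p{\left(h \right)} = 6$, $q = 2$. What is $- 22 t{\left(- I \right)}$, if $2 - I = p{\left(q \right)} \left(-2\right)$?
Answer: $616$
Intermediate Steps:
$I = 14$ ($I = 2 - 6 \left(-2\right) = 2 - -12 = 2 + 12 = 14$)
$t{\left(S \right)} = 2 S$ ($t{\left(S \right)} = S + S = 2 S$)
$- 22 t{\left(- I \right)} = - 22 \cdot 2 \left(\left(-1\right) 14\right) = - 22 \cdot 2 \left(-14\right) = \left(-22\right) \left(-28\right) = 616$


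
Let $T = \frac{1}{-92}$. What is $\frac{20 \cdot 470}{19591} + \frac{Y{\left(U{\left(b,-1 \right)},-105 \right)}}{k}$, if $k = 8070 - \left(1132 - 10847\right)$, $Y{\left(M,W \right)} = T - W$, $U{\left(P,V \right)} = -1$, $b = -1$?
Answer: $\frac{15569697469}{32055186020} \approx 0.48572$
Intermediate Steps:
$T = - \frac{1}{92} \approx -0.01087$
$Y{\left(M,W \right)} = - \frac{1}{92} - W$
$k = 17785$ ($k = 8070 - \left(1132 - 10847\right) = 8070 - -9715 = 8070 + 9715 = 17785$)
$\frac{20 \cdot 470}{19591} + \frac{Y{\left(U{\left(b,-1 \right)},-105 \right)}}{k} = \frac{20 \cdot 470}{19591} + \frac{- \frac{1}{92} - -105}{17785} = 9400 \cdot \frac{1}{19591} + \left(- \frac{1}{92} + 105\right) \frac{1}{17785} = \frac{9400}{19591} + \frac{9659}{92} \cdot \frac{1}{17785} = \frac{9400}{19591} + \frac{9659}{1636220} = \frac{15569697469}{32055186020}$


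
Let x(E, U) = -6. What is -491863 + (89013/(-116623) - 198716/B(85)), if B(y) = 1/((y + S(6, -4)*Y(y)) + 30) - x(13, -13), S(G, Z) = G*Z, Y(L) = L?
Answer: -707092584799338/1346879027 ≈ -5.2499e+5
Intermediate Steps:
B(y) = 6 + 1/(30 - 23*y) (B(y) = 1/((y + (6*(-4))*y) + 30) - 1*(-6) = 1/((y - 24*y) + 30) + 6 = 1/(-23*y + 30) + 6 = 1/(30 - 23*y) + 6 = 6 + 1/(30 - 23*y))
-491863 + (89013/(-116623) - 198716/B(85)) = -491863 + (89013/(-116623) - 198716*(-30 + 23*85)/(-181 + 138*85)) = -491863 + (89013*(-1/116623) - 198716*(-30 + 1955)/(-181 + 11730)) = -491863 + (-89013/116623 - 198716/(11549/1925)) = -491863 + (-89013/116623 - 198716/((1/1925)*11549)) = -491863 + (-89013/116623 - 198716/11549/1925) = -491863 + (-89013/116623 - 198716*1925/11549) = -491863 + (-89013/116623 - 382528300/11549) = -491863 - 44612625942037/1346879027 = -707092584799338/1346879027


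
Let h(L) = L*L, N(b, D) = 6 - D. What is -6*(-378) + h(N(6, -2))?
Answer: 2332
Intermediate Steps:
h(L) = L²
-6*(-378) + h(N(6, -2)) = -6*(-378) + (6 - 1*(-2))² = 2268 + (6 + 2)² = 2268 + 8² = 2268 + 64 = 2332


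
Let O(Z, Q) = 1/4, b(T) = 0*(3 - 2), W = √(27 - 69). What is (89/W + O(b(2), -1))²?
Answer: (21 - 178*I*√42)²/7056 ≈ -188.53 - 6.8665*I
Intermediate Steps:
W = I*√42 (W = √(-42) = I*√42 ≈ 6.4807*I)
b(T) = 0 (b(T) = 0*1 = 0)
O(Z, Q) = ¼
(89/W + O(b(2), -1))² = (89/((I*√42)) + ¼)² = (89*(-I*√42/42) + ¼)² = (-89*I*√42/42 + ¼)² = (¼ - 89*I*√42/42)²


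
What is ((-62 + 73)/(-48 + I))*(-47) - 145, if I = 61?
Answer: -2402/13 ≈ -184.77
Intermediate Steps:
((-62 + 73)/(-48 + I))*(-47) - 145 = ((-62 + 73)/(-48 + 61))*(-47) - 145 = (11/13)*(-47) - 145 = -517/13 - 145 = -2402/13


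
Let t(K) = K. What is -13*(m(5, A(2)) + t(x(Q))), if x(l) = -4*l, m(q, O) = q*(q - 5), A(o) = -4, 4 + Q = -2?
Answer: -312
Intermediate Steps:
Q = -6 (Q = -4 - 2 = -6)
m(q, O) = q*(-5 + q)
-13*(m(5, A(2)) + t(x(Q))) = -13*(5*(-5 + 5) - 4*(-6)) = -13*(5*0 + 24) = -13*(0 + 24) = -13*24 = -312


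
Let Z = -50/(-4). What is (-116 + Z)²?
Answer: 42849/4 ≈ 10712.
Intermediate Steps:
Z = 25/2 (Z = -50*(-¼) = 25/2 ≈ 12.500)
(-116 + Z)² = (-116 + 25/2)² = (-207/2)² = 42849/4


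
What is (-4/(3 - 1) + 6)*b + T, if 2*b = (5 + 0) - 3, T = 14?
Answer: 18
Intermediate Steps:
b = 1 (b = ((5 + 0) - 3)/2 = (5 - 3)/2 = (1/2)*2 = 1)
(-4/(3 - 1) + 6)*b + T = (-4/(3 - 1) + 6)*1 + 14 = (-4/2 + 6)*1 + 14 = (-4*1/2 + 6)*1 + 14 = (-2 + 6)*1 + 14 = 4*1 + 14 = 4 + 14 = 18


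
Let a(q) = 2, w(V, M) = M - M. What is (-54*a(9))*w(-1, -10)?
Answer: 0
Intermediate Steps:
w(V, M) = 0
(-54*a(9))*w(-1, -10) = -54*2*0 = -108*0 = 0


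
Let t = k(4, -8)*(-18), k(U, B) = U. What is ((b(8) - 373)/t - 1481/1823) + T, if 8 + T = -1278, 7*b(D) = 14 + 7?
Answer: -84113669/65628 ≈ -1281.7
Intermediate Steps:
b(D) = 3 (b(D) = (14 + 7)/7 = (1/7)*21 = 3)
T = -1286 (T = -8 - 1278 = -1286)
t = -72 (t = 4*(-18) = -72)
((b(8) - 373)/t - 1481/1823) + T = ((3 - 373)/(-72) - 1481/1823) - 1286 = (-370*(-1/72) - 1481*1/1823) - 1286 = (185/36 - 1481/1823) - 1286 = 283939/65628 - 1286 = -84113669/65628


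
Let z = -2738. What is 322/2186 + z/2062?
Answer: -1330326/1126883 ≈ -1.1805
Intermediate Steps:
322/2186 + z/2062 = 322/2186 - 2738/2062 = 322*(1/2186) - 2738*1/2062 = 161/1093 - 1369/1031 = -1330326/1126883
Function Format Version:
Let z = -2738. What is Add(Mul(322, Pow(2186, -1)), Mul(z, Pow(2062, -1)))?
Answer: Rational(-1330326, 1126883) ≈ -1.1805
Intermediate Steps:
Add(Mul(322, Pow(2186, -1)), Mul(z, Pow(2062, -1))) = Add(Mul(322, Pow(2186, -1)), Mul(-2738, Pow(2062, -1))) = Add(Mul(322, Rational(1, 2186)), Mul(-2738, Rational(1, 2062))) = Add(Rational(161, 1093), Rational(-1369, 1031)) = Rational(-1330326, 1126883)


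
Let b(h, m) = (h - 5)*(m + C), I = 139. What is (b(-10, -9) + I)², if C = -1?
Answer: 83521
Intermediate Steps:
b(h, m) = (-1 + m)*(-5 + h) (b(h, m) = (h - 5)*(m - 1) = (-5 + h)*(-1 + m) = (-1 + m)*(-5 + h))
(b(-10, -9) + I)² = ((5 - 1*(-10) - 5*(-9) - 10*(-9)) + 139)² = ((5 + 10 + 45 + 90) + 139)² = (150 + 139)² = 289² = 83521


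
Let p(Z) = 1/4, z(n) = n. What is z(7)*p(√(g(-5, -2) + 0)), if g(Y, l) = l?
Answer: 7/4 ≈ 1.7500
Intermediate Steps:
p(Z) = ¼
z(7)*p(√(g(-5, -2) + 0)) = 7*(¼) = 7/4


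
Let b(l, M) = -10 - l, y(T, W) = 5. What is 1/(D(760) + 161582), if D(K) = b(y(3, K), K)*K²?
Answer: -1/8502418 ≈ -1.1761e-7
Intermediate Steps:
D(K) = -15*K² (D(K) = (-10 - 1*5)*K² = (-10 - 5)*K² = -15*K²)
1/(D(760) + 161582) = 1/(-15*760² + 161582) = 1/(-15*577600 + 161582) = 1/(-8664000 + 161582) = 1/(-8502418) = -1/8502418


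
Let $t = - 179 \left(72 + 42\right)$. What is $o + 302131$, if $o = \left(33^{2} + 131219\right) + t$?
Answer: $414033$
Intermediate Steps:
$t = -20406$ ($t = \left(-179\right) 114 = -20406$)
$o = 111902$ ($o = \left(33^{2} + 131219\right) - 20406 = \left(1089 + 131219\right) - 20406 = 132308 - 20406 = 111902$)
$o + 302131 = 111902 + 302131 = 414033$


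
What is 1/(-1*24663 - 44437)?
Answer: -1/69100 ≈ -1.4472e-5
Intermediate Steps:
1/(-1*24663 - 44437) = 1/(-24663 - 44437) = 1/(-69100) = -1/69100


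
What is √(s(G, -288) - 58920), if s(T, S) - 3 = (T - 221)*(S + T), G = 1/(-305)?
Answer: √440256521/305 ≈ 68.794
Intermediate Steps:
G = -1/305 ≈ -0.0032787
s(T, S) = 3 + (-221 + T)*(S + T) (s(T, S) = 3 + (T - 221)*(S + T) = 3 + (-221 + T)*(S + T))
√(s(G, -288) - 58920) = √((3 + (-1/305)² - 221*(-288) - 221*(-1/305) - 288*(-1/305)) - 58920) = √((3 + 1/93025 + 63648 + 221/305 + 288/305) - 58920) = √(5921289521/93025 - 58920) = √(440256521/93025) = √440256521/305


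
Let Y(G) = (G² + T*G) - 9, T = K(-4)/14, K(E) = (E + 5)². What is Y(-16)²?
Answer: 2961841/49 ≈ 60446.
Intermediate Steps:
K(E) = (5 + E)²
T = 1/14 (T = (5 - 4)²/14 = 1²*(1/14) = 1*(1/14) = 1/14 ≈ 0.071429)
Y(G) = -9 + G² + G/14 (Y(G) = (G² + G/14) - 9 = -9 + G² + G/14)
Y(-16)² = (-9 + (-16)² + (1/14)*(-16))² = (-9 + 256 - 8/7)² = (1721/7)² = 2961841/49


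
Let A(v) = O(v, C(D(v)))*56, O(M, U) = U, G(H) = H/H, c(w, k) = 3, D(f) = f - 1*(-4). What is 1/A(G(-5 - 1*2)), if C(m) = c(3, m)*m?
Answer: 1/840 ≈ 0.0011905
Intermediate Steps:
D(f) = 4 + f (D(f) = f + 4 = 4 + f)
G(H) = 1
C(m) = 3*m
A(v) = 672 + 168*v (A(v) = (3*(4 + v))*56 = (12 + 3*v)*56 = 672 + 168*v)
1/A(G(-5 - 1*2)) = 1/(672 + 168*1) = 1/(672 + 168) = 1/840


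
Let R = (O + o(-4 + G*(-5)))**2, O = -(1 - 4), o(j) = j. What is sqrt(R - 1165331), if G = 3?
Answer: 5*I*sqrt(46603) ≈ 1079.4*I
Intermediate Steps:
O = 3 (O = -1*(-3) = 3)
R = 256 (R = (3 + (-4 + 3*(-5)))**2 = (3 + (-4 - 15))**2 = (3 - 19)**2 = (-16)**2 = 256)
sqrt(R - 1165331) = sqrt(256 - 1165331) = sqrt(-1165075) = 5*I*sqrt(46603)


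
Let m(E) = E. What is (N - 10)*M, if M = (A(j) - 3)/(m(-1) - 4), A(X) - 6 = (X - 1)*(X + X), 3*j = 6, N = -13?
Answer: 161/5 ≈ 32.200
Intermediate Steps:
j = 2 (j = (⅓)*6 = 2)
A(X) = 6 + 2*X*(-1 + X) (A(X) = 6 + (X - 1)*(X + X) = 6 + (-1 + X)*(2*X) = 6 + 2*X*(-1 + X))
M = -7/5 (M = ((6 - 2*2 + 2*2²) - 3)/(-1 - 4) = ((6 - 4 + 2*4) - 3)/(-5) = ((6 - 4 + 8) - 3)*(-⅕) = (10 - 3)*(-⅕) = 7*(-⅕) = -7/5 ≈ -1.4000)
(N - 10)*M = (-13 - 10)*(-7/5) = -23*(-7/5) = 161/5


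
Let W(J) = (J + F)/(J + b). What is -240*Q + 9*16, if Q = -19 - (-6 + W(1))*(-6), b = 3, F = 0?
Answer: 12984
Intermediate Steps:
W(J) = J/(3 + J) (W(J) = (J + 0)/(J + 3) = J/(3 + J))
Q = -107/2 (Q = -19 - (-6 + 1/(3 + 1))*(-6) = -19 - (-6 + 1/4)*(-6) = -19 - (-6 + 1*(¼))*(-6) = -19 - (-6 + ¼)*(-6) = -19 - (-23)*(-6)/4 = -19 - 1*69/2 = -19 - 69/2 = -107/2 ≈ -53.500)
-240*Q + 9*16 = -240*(-107/2) + 9*16 = 12840 + 144 = 12984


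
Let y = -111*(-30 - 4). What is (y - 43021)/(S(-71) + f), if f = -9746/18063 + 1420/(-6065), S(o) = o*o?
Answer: -859918214493/110433470389 ≈ -7.7868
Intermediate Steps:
S(o) = o**2
f = -16951790/21910419 (f = -9746*1/18063 + 1420*(-1/6065) = -9746/18063 - 284/1213 = -16951790/21910419 ≈ -0.77369)
y = 3774 (y = -111*(-34) = 3774)
(y - 43021)/(S(-71) + f) = (3774 - 43021)/((-71)**2 - 16951790/21910419) = -39247/(5041 - 16951790/21910419) = -39247/110433470389/21910419 = -39247*21910419/110433470389 = -859918214493/110433470389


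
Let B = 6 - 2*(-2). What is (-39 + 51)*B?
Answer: 120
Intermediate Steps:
B = 10 (B = 6 + 4 = 10)
(-39 + 51)*B = (-39 + 51)*10 = 12*10 = 120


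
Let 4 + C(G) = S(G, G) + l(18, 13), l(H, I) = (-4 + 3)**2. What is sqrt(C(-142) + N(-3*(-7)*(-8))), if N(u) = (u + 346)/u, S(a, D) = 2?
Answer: I*sqrt(3633)/42 ≈ 1.4351*I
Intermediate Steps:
l(H, I) = 1 (l(H, I) = (-1)**2 = 1)
N(u) = (346 + u)/u
C(G) = -1 (C(G) = -4 + (2 + 1) = -4 + 3 = -1)
sqrt(C(-142) + N(-3*(-7)*(-8))) = sqrt(-1 + (346 - 3*(-7)*(-8))/((-3*(-7)*(-8)))) = sqrt(-1 + (346 + 21*(-8))/((21*(-8)))) = sqrt(-1 + (346 - 168)/(-168)) = sqrt(-1 - 1/168*178) = sqrt(-1 - 89/84) = sqrt(-173/84) = I*sqrt(3633)/42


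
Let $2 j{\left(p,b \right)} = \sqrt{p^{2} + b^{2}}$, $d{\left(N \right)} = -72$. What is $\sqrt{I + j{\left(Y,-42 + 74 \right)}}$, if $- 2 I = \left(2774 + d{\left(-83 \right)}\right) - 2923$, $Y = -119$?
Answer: $\frac{\sqrt{442 + 2 \sqrt{15185}}}{2} \approx 13.119$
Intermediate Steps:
$j{\left(p,b \right)} = \frac{\sqrt{b^{2} + p^{2}}}{2}$ ($j{\left(p,b \right)} = \frac{\sqrt{p^{2} + b^{2}}}{2} = \frac{\sqrt{b^{2} + p^{2}}}{2}$)
$I = \frac{221}{2}$ ($I = - \frac{\left(2774 - 72\right) - 2923}{2} = - \frac{2702 - 2923}{2} = \left(- \frac{1}{2}\right) \left(-221\right) = \frac{221}{2} \approx 110.5$)
$\sqrt{I + j{\left(Y,-42 + 74 \right)}} = \sqrt{\frac{221}{2} + \frac{\sqrt{\left(-42 + 74\right)^{2} + \left(-119\right)^{2}}}{2}} = \sqrt{\frac{221}{2} + \frac{\sqrt{32^{2} + 14161}}{2}} = \sqrt{\frac{221}{2} + \frac{\sqrt{1024 + 14161}}{2}} = \sqrt{\frac{221}{2} + \frac{\sqrt{15185}}{2}}$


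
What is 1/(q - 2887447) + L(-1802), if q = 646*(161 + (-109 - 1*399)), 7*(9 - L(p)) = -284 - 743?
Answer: 3391653803/21781263 ≈ 155.71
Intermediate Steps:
L(p) = 1090/7 (L(p) = 9 - (-284 - 743)/7 = 9 - ⅐*(-1027) = 9 + 1027/7 = 1090/7)
q = -224162 (q = 646*(161 + (-109 - 399)) = 646*(161 - 508) = 646*(-347) = -224162)
1/(q - 2887447) + L(-1802) = 1/(-224162 - 2887447) + 1090/7 = 1/(-3111609) + 1090/7 = -1/3111609 + 1090/7 = 3391653803/21781263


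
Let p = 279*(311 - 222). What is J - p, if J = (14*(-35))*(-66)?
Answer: 7509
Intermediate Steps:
p = 24831 (p = 279*89 = 24831)
J = 32340 (J = -490*(-66) = 32340)
J - p = 32340 - 1*24831 = 32340 - 24831 = 7509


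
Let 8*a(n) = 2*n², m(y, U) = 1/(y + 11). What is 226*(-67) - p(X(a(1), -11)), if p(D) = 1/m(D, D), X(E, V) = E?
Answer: -60613/4 ≈ -15153.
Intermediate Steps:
m(y, U) = 1/(11 + y)
a(n) = n²/4 (a(n) = (2*n²)/8 = n²/4)
p(D) = 11 + D (p(D) = 1/(1/(11 + D)) = 11 + D)
226*(-67) - p(X(a(1), -11)) = 226*(-67) - (11 + (¼)*1²) = -15142 - (11 + (¼)*1) = -15142 - (11 + ¼) = -15142 - 1*45/4 = -15142 - 45/4 = -60613/4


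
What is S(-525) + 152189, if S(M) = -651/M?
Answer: 3804756/25 ≈ 1.5219e+5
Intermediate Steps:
S(-525) + 152189 = -651/(-525) + 152189 = -651*(-1/525) + 152189 = 31/25 + 152189 = 3804756/25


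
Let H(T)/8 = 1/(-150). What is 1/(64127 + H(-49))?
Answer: 75/4809521 ≈ 1.5594e-5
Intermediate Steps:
H(T) = -4/75 (H(T) = 8/(-150) = 8*(-1/150) = -4/75)
1/(64127 + H(-49)) = 1/(64127 - 4/75) = 1/(4809521/75) = 75/4809521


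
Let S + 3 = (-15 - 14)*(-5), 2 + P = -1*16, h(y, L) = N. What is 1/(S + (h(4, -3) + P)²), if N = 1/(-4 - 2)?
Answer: 36/16993 ≈ 0.0021185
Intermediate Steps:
N = -⅙ (N = 1/(-6) = -⅙ ≈ -0.16667)
h(y, L) = -⅙
P = -18 (P = -2 - 1*16 = -2 - 16 = -18)
S = 142 (S = -3 + (-15 - 14)*(-5) = -3 - 29*(-5) = -3 + 145 = 142)
1/(S + (h(4, -3) + P)²) = 1/(142 + (-⅙ - 18)²) = 1/(142 + (-109/6)²) = 1/(142 + 11881/36) = 1/(16993/36) = 36/16993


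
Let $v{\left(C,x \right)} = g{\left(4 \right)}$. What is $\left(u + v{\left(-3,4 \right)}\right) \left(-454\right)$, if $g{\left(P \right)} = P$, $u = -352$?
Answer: $157992$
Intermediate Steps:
$v{\left(C,x \right)} = 4$
$\left(u + v{\left(-3,4 \right)}\right) \left(-454\right) = \left(-352 + 4\right) \left(-454\right) = \left(-348\right) \left(-454\right) = 157992$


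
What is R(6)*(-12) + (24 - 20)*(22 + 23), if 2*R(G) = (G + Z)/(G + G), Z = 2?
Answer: 176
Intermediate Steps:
R(G) = (2 + G)/(4*G) (R(G) = ((G + 2)/(G + G))/2 = ((2 + G)/((2*G)))/2 = ((2 + G)*(1/(2*G)))/2 = ((2 + G)/(2*G))/2 = (2 + G)/(4*G))
R(6)*(-12) + (24 - 20)*(22 + 23) = ((¼)*(2 + 6)/6)*(-12) + (24 - 20)*(22 + 23) = ((¼)*(⅙)*8)*(-12) + 4*45 = (⅓)*(-12) + 180 = -4 + 180 = 176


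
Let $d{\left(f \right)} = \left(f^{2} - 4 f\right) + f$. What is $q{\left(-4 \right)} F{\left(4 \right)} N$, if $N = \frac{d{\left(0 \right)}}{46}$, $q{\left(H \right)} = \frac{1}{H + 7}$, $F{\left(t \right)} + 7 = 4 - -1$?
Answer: $0$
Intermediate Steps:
$F{\left(t \right)} = -2$ ($F{\left(t \right)} = -7 + \left(4 - -1\right) = -7 + \left(4 + 1\right) = -7 + 5 = -2$)
$d{\left(f \right)} = f^{2} - 3 f$
$q{\left(H \right)} = \frac{1}{7 + H}$
$N = 0$ ($N = \frac{0 \left(-3 + 0\right)}{46} = 0 \left(-3\right) \frac{1}{46} = 0 \cdot \frac{1}{46} = 0$)
$q{\left(-4 \right)} F{\left(4 \right)} N = \frac{1}{7 - 4} \left(-2\right) 0 = \frac{1}{3} \left(-2\right) 0 = \left(- \frac{2}{3}\right) 0 = 0$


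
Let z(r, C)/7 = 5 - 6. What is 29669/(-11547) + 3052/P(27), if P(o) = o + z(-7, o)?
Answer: 8662016/57735 ≈ 150.03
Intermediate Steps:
z(r, C) = -7 (z(r, C) = 7*(5 - 6) = 7*(-1) = -7)
P(o) = -7 + o (P(o) = o - 7 = -7 + o)
29669/(-11547) + 3052/P(27) = 29669/(-11547) + 3052/(-7 + 27) = 29669*(-1/11547) + 3052/20 = -29669/11547 + 3052*(1/20) = -29669/11547 + 763/5 = 8662016/57735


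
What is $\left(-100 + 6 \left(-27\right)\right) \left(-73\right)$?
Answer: $19126$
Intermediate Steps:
$\left(-100 + 6 \left(-27\right)\right) \left(-73\right) = \left(-100 - 162\right) \left(-73\right) = \left(-262\right) \left(-73\right) = 19126$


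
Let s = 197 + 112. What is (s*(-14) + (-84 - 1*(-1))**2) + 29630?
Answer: 32193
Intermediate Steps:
s = 309
(s*(-14) + (-84 - 1*(-1))**2) + 29630 = (309*(-14) + (-84 - 1*(-1))**2) + 29630 = (-4326 + (-84 + 1)**2) + 29630 = (-4326 + (-83)**2) + 29630 = (-4326 + 6889) + 29630 = 2563 + 29630 = 32193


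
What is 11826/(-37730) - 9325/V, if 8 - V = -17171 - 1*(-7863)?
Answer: -231001633/175746340 ≈ -1.3144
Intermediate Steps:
V = 9316 (V = 8 - (-17171 - 1*(-7863)) = 8 - (-17171 + 7863) = 8 - 1*(-9308) = 8 + 9308 = 9316)
11826/(-37730) - 9325/V = 11826/(-37730) - 9325/9316 = 11826*(-1/37730) - 9325*1/9316 = -5913/18865 - 9325/9316 = -231001633/175746340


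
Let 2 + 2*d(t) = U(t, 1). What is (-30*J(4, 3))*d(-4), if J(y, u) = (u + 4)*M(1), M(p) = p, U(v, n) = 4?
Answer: -210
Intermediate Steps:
d(t) = 1 (d(t) = -1 + (½)*4 = -1 + 2 = 1)
J(y, u) = 4 + u (J(y, u) = (u + 4)*1 = (4 + u)*1 = 4 + u)
(-30*J(4, 3))*d(-4) = -30*(4 + 3)*1 = -30*7*1 = -210*1 = -210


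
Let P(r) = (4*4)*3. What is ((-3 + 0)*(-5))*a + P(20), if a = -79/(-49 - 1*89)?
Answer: 2603/46 ≈ 56.587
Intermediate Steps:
P(r) = 48 (P(r) = 16*3 = 48)
a = 79/138 (a = -79/(-49 - 89) = -79/(-138) = -79*(-1/138) = 79/138 ≈ 0.57246)
((-3 + 0)*(-5))*a + P(20) = ((-3 + 0)*(-5))*(79/138) + 48 = -3*(-5)*(79/138) + 48 = 15*(79/138) + 48 = 395/46 + 48 = 2603/46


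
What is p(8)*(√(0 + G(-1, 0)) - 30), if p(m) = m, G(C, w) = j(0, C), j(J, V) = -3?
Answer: -240 + 8*I*√3 ≈ -240.0 + 13.856*I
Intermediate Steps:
G(C, w) = -3
p(8)*(√(0 + G(-1, 0)) - 30) = 8*(√(0 - 3) - 30) = 8*(√(-3) - 30) = 8*(I*√3 - 30) = 8*(-30 + I*√3) = -240 + 8*I*√3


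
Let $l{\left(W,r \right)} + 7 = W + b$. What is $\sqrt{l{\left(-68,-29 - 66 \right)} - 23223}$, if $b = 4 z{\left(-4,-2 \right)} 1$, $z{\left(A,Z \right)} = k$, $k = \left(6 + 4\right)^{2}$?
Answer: $107 i \sqrt{2} \approx 151.32 i$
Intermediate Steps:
$k = 100$ ($k = 10^{2} = 100$)
$z{\left(A,Z \right)} = 100$
$b = 400$ ($b = 4 \cdot 100 \cdot 1 = 400 \cdot 1 = 400$)
$l{\left(W,r \right)} = 393 + W$ ($l{\left(W,r \right)} = -7 + \left(W + 400\right) = -7 + \left(400 + W\right) = 393 + W$)
$\sqrt{l{\left(-68,-29 - 66 \right)} - 23223} = \sqrt{\left(393 - 68\right) - 23223} = \sqrt{325 - 23223} = \sqrt{-22898} = 107 i \sqrt{2}$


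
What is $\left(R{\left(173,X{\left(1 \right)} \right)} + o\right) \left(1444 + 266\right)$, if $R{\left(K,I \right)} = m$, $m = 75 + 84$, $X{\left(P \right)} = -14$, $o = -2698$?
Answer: $-4341690$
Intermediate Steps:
$m = 159$
$R{\left(K,I \right)} = 159$
$\left(R{\left(173,X{\left(1 \right)} \right)} + o\right) \left(1444 + 266\right) = \left(159 - 2698\right) \left(1444 + 266\right) = \left(-2539\right) 1710 = -4341690$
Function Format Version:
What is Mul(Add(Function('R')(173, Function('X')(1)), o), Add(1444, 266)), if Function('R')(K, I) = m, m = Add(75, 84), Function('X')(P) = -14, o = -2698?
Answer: -4341690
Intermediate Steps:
m = 159
Function('R')(K, I) = 159
Mul(Add(Function('R')(173, Function('X')(1)), o), Add(1444, 266)) = Mul(Add(159, -2698), Add(1444, 266)) = Mul(-2539, 1710) = -4341690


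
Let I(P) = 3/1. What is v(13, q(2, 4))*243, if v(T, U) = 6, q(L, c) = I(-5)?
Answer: 1458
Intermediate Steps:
I(P) = 3 (I(P) = 3*1 = 3)
q(L, c) = 3
v(13, q(2, 4))*243 = 6*243 = 1458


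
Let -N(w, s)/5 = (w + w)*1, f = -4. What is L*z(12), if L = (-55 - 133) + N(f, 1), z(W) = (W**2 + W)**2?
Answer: -3601728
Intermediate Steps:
N(w, s) = -10*w (N(w, s) = -5*(w + w) = -5*2*w = -10*w)
z(W) = (W + W**2)**2
L = -148 (L = (-55 - 133) - 10*(-4) = -188 + 40 = -148)
L*z(12) = -148*12**2*(1 + 12)**2 = -21312*13**2 = -21312*169 = -148*24336 = -3601728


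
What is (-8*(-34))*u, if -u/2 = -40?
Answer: 21760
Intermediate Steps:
u = 80 (u = -2*(-40) = 80)
(-8*(-34))*u = -8*(-34)*80 = 272*80 = 21760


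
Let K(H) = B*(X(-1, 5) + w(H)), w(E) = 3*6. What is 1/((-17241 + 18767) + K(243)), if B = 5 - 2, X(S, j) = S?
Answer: 1/1577 ≈ 0.00063412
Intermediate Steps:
w(E) = 18
B = 3
K(H) = 51 (K(H) = 3*(-1 + 18) = 3*17 = 51)
1/((-17241 + 18767) + K(243)) = 1/((-17241 + 18767) + 51) = 1/(1526 + 51) = 1/1577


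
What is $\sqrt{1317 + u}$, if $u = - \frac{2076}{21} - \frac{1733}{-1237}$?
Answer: $\frac{\sqrt{91439299770}}{8659} \approx 34.922$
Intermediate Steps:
$u = - \frac{843873}{8659}$ ($u = \left(-2076\right) \frac{1}{21} - - \frac{1733}{1237} = - \frac{692}{7} + \frac{1733}{1237} = - \frac{843873}{8659} \approx -97.456$)
$\sqrt{1317 + u} = \sqrt{1317 - \frac{843873}{8659}} = \sqrt{\frac{10560030}{8659}} = \frac{\sqrt{91439299770}}{8659}$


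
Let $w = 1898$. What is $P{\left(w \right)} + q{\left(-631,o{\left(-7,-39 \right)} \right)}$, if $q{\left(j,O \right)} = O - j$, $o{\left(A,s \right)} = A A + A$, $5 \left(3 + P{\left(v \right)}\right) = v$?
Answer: $\frac{5248}{5} \approx 1049.6$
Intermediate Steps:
$P{\left(v \right)} = -3 + \frac{v}{5}$
$o{\left(A,s \right)} = A + A^{2}$ ($o{\left(A,s \right)} = A^{2} + A = A + A^{2}$)
$P{\left(w \right)} + q{\left(-631,o{\left(-7,-39 \right)} \right)} = \left(-3 + \frac{1}{5} \cdot 1898\right) - \left(-631 + 7 \left(1 - 7\right)\right) = \left(-3 + \frac{1898}{5}\right) + \left(\left(-7\right) \left(-6\right) + 631\right) = \frac{1883}{5} + \left(42 + 631\right) = \frac{1883}{5} + 673 = \frac{5248}{5}$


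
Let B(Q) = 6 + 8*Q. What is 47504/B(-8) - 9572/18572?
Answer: -110349933/134647 ≈ -819.55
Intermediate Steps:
47504/B(-8) - 9572/18572 = 47504/(6 + 8*(-8)) - 9572/18572 = 47504/(6 - 64) - 9572*1/18572 = 47504/(-58) - 2393/4643 = 47504*(-1/58) - 2393/4643 = -23752/29 - 2393/4643 = -110349933/134647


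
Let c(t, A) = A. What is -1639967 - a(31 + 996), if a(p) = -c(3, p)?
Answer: -1638940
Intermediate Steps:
a(p) = -p
-1639967 - a(31 + 996) = -1639967 - (-1)*(31 + 996) = -1639967 - (-1)*1027 = -1639967 - 1*(-1027) = -1639967 + 1027 = -1638940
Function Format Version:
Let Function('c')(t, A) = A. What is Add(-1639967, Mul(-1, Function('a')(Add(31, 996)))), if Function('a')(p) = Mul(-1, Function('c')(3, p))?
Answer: -1638940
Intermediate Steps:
Function('a')(p) = Mul(-1, p)
Add(-1639967, Mul(-1, Function('a')(Add(31, 996)))) = Add(-1639967, Mul(-1, Mul(-1, Add(31, 996)))) = Add(-1639967, Mul(-1, Mul(-1, 1027))) = Add(-1639967, Mul(-1, -1027)) = Add(-1639967, 1027) = -1638940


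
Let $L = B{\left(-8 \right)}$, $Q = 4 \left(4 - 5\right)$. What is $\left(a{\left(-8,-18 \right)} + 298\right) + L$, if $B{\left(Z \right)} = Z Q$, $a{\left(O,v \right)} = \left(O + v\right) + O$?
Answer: $296$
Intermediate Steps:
$a{\left(O,v \right)} = v + 2 O$
$Q = -4$ ($Q = 4 \left(4 - 5\right) = 4 \left(-1\right) = -4$)
$B{\left(Z \right)} = - 4 Z$ ($B{\left(Z \right)} = Z \left(-4\right) = - 4 Z$)
$L = 32$ ($L = \left(-4\right) \left(-8\right) = 32$)
$\left(a{\left(-8,-18 \right)} + 298\right) + L = \left(\left(-18 + 2 \left(-8\right)\right) + 298\right) + 32 = \left(\left(-18 - 16\right) + 298\right) + 32 = \left(-34 + 298\right) + 32 = 264 + 32 = 296$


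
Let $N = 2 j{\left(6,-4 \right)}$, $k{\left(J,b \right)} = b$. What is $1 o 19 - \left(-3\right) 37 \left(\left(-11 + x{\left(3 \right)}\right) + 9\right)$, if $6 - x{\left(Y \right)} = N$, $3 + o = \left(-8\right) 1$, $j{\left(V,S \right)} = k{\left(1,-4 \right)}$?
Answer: $1123$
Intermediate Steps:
$j{\left(V,S \right)} = -4$
$o = -11$ ($o = -3 - 8 = -11$)
$N = -8$ ($N = 2 \left(-4\right) = -8$)
$x{\left(Y \right)} = 14$ ($x{\left(Y \right)} = 6 - -8 = 6 + 8 = 14$)
$1 o 19 - \left(-3\right) 37 \left(\left(-11 + x{\left(3 \right)}\right) + 9\right) = 1 \left(-11\right) 19 - \left(-3\right) 37 \left(\left(-11 + 14\right) + 9\right) = \left(-11\right) 19 - - 111 \left(3 + 9\right) = -209 - \left(-111\right) 12 = -209 - -1332 = -209 + 1332 = 1123$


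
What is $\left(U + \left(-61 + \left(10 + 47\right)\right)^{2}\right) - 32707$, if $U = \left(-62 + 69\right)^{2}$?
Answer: $-32642$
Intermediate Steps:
$U = 49$ ($U = 7^{2} = 49$)
$\left(U + \left(-61 + \left(10 + 47\right)\right)^{2}\right) - 32707 = \left(49 + \left(-61 + \left(10 + 47\right)\right)^{2}\right) - 32707 = \left(49 + \left(-61 + 57\right)^{2}\right) - 32707 = \left(49 + \left(-4\right)^{2}\right) - 32707 = \left(49 + 16\right) - 32707 = 65 - 32707 = -32642$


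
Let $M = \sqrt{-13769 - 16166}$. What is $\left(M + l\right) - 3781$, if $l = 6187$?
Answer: $2406 + i \sqrt{29935} \approx 2406.0 + 173.02 i$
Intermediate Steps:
$M = i \sqrt{29935}$ ($M = \sqrt{-29935} = i \sqrt{29935} \approx 173.02 i$)
$\left(M + l\right) - 3781 = \left(i \sqrt{29935} + 6187\right) - 3781 = \left(6187 + i \sqrt{29935}\right) - 3781 = 2406 + i \sqrt{29935}$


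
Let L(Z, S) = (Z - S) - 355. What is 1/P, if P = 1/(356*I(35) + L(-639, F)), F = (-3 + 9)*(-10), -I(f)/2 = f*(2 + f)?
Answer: -922974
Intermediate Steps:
I(f) = -2*f*(2 + f)
F = -60 (F = 6*(-10) = -60)
L(Z, S) = -355 + Z - S
P = -1/922974 (P = 1/(356*(-2*35*(2 + 35)) + (-355 - 639 - 1*(-60))) = 1/(356*(-2*35*37) + (-355 - 639 + 60)) = 1/(356*(-2590) - 934) = 1/(-922040 - 934) = 1/(-922974) = -1/922974 ≈ -1.0835e-6)
1/P = 1/(-1/922974) = -922974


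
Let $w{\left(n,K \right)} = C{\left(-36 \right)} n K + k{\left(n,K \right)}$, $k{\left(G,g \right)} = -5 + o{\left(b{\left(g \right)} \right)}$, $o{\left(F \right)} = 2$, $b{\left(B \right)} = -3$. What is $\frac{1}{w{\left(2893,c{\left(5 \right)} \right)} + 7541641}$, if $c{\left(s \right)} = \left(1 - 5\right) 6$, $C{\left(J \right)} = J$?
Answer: $\frac{1}{10041190} \approx 9.959 \cdot 10^{-8}$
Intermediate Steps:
$c{\left(s \right)} = -24$ ($c{\left(s \right)} = \left(-4\right) 6 = -24$)
$k{\left(G,g \right)} = -3$ ($k{\left(G,g \right)} = -5 + 2 = -3$)
$w{\left(n,K \right)} = -3 - 36 K n$ ($w{\left(n,K \right)} = - 36 n K - 3 = - 36 K n - 3 = -3 - 36 K n$)
$\frac{1}{w{\left(2893,c{\left(5 \right)} \right)} + 7541641} = \frac{1}{\left(-3 - \left(-864\right) 2893\right) + 7541641} = \frac{1}{\left(-3 + 2499552\right) + 7541641} = \frac{1}{2499549 + 7541641} = \frac{1}{10041190}$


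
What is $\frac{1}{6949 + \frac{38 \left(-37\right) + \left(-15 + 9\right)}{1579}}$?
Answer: $\frac{1579}{10971059} \approx 0.00014392$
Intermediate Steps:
$\frac{1}{6949 + \frac{38 \left(-37\right) + \left(-15 + 9\right)}{1579}} = \frac{1}{6949 + \left(-1406 - 6\right) \frac{1}{1579}} = \frac{1}{6949 - \frac{1412}{1579}} = \frac{1}{\frac{10971059}{1579}} = \frac{1579}{10971059}$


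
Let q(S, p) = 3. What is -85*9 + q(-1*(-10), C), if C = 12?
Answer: -762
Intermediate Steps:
-85*9 + q(-1*(-10), C) = -85*9 + 3 = -765 + 3 = -762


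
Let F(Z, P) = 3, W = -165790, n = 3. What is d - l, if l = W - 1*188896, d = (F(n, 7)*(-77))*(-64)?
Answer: 369470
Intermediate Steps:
d = 14784 (d = (3*(-77))*(-64) = -231*(-64) = 14784)
l = -354686 (l = -165790 - 1*188896 = -165790 - 188896 = -354686)
d - l = 14784 - 1*(-354686) = 14784 + 354686 = 369470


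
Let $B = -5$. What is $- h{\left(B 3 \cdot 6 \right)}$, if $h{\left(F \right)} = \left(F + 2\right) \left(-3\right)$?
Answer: $-264$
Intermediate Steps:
$h{\left(F \right)} = -6 - 3 F$ ($h{\left(F \right)} = \left(2 + F\right) \left(-3\right) = -6 - 3 F$)
$- h{\left(B 3 \cdot 6 \right)} = - (-6 - 3 \left(-5\right) 3 \cdot 6) = - (-6 - 3 \left(\left(-15\right) 6\right)) = - (-6 - -270) = - (-6 + 270) = \left(-1\right) 264 = -264$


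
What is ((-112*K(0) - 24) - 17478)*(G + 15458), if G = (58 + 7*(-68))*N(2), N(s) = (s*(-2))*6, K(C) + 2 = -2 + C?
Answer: -434706460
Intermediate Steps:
K(C) = -4 + C (K(C) = -2 + (-2 + C) = -4 + C)
N(s) = -12*s (N(s) = -2*s*6 = -12*s)
G = 10032 (G = (58 + 7*(-68))*(-12*2) = (58 - 476)*(-24) = -418*(-24) = 10032)
((-112*K(0) - 24) - 17478)*(G + 15458) = ((-112*(-4 + 0) - 24) - 17478)*(10032 + 15458) = ((-112*(-4) - 24) - 17478)*25490 = ((448 - 24) - 17478)*25490 = (424 - 17478)*25490 = -17054*25490 = -434706460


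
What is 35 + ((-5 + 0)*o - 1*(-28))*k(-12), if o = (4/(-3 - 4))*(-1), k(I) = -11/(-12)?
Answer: 1219/21 ≈ 58.048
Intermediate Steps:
k(I) = 11/12 (k(I) = -11*(-1/12) = 11/12)
o = 4/7 (o = (4/(-7))*(-1) = -⅐*4*(-1) = -4/7*(-1) = 4/7 ≈ 0.57143)
35 + ((-5 + 0)*o - 1*(-28))*k(-12) = 35 + ((-5 + 0)*(4/7) - 1*(-28))*(11/12) = 35 + (-5*4/7 + 28)*(11/12) = 35 + (-20/7 + 28)*(11/12) = 35 + (176/7)*(11/12) = 35 + 484/21 = 1219/21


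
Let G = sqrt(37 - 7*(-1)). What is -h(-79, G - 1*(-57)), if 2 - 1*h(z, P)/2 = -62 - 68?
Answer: -264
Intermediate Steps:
G = 2*sqrt(11) (G = sqrt(37 + 7) = sqrt(44) = 2*sqrt(11) ≈ 6.6332)
h(z, P) = 264 (h(z, P) = 4 - 2*(-62 - 68) = 4 - 2*(-130) = 4 + 260 = 264)
-h(-79, G - 1*(-57)) = -1*264 = -264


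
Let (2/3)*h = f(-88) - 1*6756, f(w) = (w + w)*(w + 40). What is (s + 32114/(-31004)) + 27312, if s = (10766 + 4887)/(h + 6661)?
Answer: 3894865294639/142602898 ≈ 27313.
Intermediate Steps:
f(w) = 2*w*(40 + w) (f(w) = (2*w)*(40 + w) = 2*w*(40 + w))
h = 2538 (h = 3*(2*(-88)*(40 - 88) - 1*6756)/2 = 3*(2*(-88)*(-48) - 6756)/2 = 3*(8448 - 6756)/2 = (3/2)*1692 = 2538)
s = 15653/9199 (s = (10766 + 4887)/(2538 + 6661) = 15653/9199 ≈ 1.7016)
(s + 32114/(-31004)) + 27312 = (15653/9199 + 32114/(-31004)) + 27312 = (15653/9199 + 32114*(-1/31004)) + 27312 = (15653/9199 - 16057/15502) + 27312 = 94944463/142602898 + 27312 = 3894865294639/142602898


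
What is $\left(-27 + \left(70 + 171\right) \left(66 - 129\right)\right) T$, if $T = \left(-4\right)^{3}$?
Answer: $973440$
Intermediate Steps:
$T = -64$
$\left(-27 + \left(70 + 171\right) \left(66 - 129\right)\right) T = \left(-27 + \left(70 + 171\right) \left(66 - 129\right)\right) \left(-64\right) = \left(-27 + 241 \left(-63\right)\right) \left(-64\right) = \left(-27 - 15183\right) \left(-64\right) = \left(-15210\right) \left(-64\right) = 973440$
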